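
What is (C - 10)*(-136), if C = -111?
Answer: 16456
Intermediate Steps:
(C - 10)*(-136) = (-111 - 10)*(-136) = -121*(-136) = 16456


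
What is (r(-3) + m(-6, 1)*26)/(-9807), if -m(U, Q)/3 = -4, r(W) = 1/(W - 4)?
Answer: -2183/68649 ≈ -0.031799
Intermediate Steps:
r(W) = 1/(-4 + W)
m(U, Q) = 12 (m(U, Q) = -3*(-4) = 12)
(r(-3) + m(-6, 1)*26)/(-9807) = (1/(-4 - 3) + 12*26)/(-9807) = (1/(-7) + 312)*(-1/9807) = (-⅐ + 312)*(-1/9807) = (2183/7)*(-1/9807) = -2183/68649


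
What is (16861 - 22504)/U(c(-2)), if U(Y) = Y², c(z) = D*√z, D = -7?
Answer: 5643/98 ≈ 57.582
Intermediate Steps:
c(z) = -7*√z
(16861 - 22504)/U(c(-2)) = (16861 - 22504)/((-7*I*√2)²) = -5643/((-7*I*√2)²) = -5643/(-98) = -5643*(-1/98) = 5643/98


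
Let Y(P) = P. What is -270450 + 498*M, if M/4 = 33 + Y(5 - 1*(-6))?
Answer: -182802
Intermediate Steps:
M = 176 (M = 4*(33 + (5 - 1*(-6))) = 4*(33 + (5 + 6)) = 4*(33 + 11) = 4*44 = 176)
-270450 + 498*M = -270450 + 498*176 = -270450 + 87648 = -182802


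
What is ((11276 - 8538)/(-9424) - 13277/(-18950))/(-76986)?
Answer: -18309337/3437132353200 ≈ -5.3269e-6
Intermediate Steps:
((11276 - 8538)/(-9424) - 13277/(-18950))/(-76986) = (2738*(-1/9424) - 13277*(-1/18950))*(-1/76986) = (-1369/4712 + 13277/18950)*(-1/76986) = (18309337/44646200)*(-1/76986) = -18309337/3437132353200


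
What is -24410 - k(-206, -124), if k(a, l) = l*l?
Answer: -39786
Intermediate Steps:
k(a, l) = l**2
-24410 - k(-206, -124) = -24410 - 1*(-124)**2 = -24410 - 1*15376 = -24410 - 15376 = -39786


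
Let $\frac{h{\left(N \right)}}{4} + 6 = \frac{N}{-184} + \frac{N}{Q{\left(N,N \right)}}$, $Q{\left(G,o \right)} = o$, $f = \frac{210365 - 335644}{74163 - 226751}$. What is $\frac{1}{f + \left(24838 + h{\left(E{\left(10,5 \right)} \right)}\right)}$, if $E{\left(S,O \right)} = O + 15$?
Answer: $\frac{3509524}{87100722169} \approx 4.0293 \cdot 10^{-5}$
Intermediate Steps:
$E{\left(S,O \right)} = 15 + O$
$f = \frac{125279}{152588}$ ($f = - \frac{125279}{-152588} = \left(-125279\right) \left(- \frac{1}{152588}\right) = \frac{125279}{152588} \approx 0.82103$)
$h{\left(N \right)} = -20 - \frac{N}{46}$ ($h{\left(N \right)} = -24 + 4 \left(\frac{N}{-184} + \frac{N}{N}\right) = -24 + 4 \left(N \left(- \frac{1}{184}\right) + 1\right) = -24 + 4 \left(- \frac{N}{184} + 1\right) = -24 + 4 \left(1 - \frac{N}{184}\right) = -24 - \left(-4 + \frac{N}{46}\right) = -20 - \frac{N}{46}$)
$\frac{1}{f + \left(24838 + h{\left(E{\left(10,5 \right)} \right)}\right)} = \frac{1}{\frac{125279}{152588} + \left(24838 - \left(20 + \frac{15 + 5}{46}\right)\right)} = \frac{1}{\frac{125279}{152588} + \left(24838 - \frac{470}{23}\right)} = \frac{1}{\frac{125279}{152588} + \frac{570804}{23}} = \frac{1}{\frac{87100722169}{3509524}} = \frac{3509524}{87100722169}$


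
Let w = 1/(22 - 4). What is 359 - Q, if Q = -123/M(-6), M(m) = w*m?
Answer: -10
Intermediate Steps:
w = 1/18 ≈ 0.055556
M(m) = m/18
Q = 369 (Q = -123/((1/18)*(-6)) = -123/(-⅓) = -123*(-3) = 369)
359 - Q = 359 - 1*369 = 359 - 369 = -10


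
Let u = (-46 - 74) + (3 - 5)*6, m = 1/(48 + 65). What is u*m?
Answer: -132/113 ≈ -1.1681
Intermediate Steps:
m = 1/113 ≈ 0.0088496
u = -132 (u = -120 - 2*6 = -120 - 12 = -132)
u*m = -132*1/113 = -132/113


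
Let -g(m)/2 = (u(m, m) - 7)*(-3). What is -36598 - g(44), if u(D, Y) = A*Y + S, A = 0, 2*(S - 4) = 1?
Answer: -36583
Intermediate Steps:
S = 9/2 (S = 4 + (1/2)*1 = 4 + 1/2 = 9/2 ≈ 4.5000)
u(D, Y) = 9/2 (u(D, Y) = 0*Y + 9/2 = 0 + 9/2 = 9/2)
g(m) = -15 (g(m) = -2*(9/2 - 7)*(-3) = -(-5)*(-3) = -2*15/2 = -15)
-36598 - g(44) = -36598 - 1*(-15) = -36598 + 15 = -36583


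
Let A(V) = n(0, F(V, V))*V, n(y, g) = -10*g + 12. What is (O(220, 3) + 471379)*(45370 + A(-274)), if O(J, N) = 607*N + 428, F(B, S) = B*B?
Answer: 97449113508216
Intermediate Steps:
F(B, S) = B**2
n(y, g) = 12 - 10*g
O(J, N) = 428 + 607*N
A(V) = V*(12 - 10*V**2) (A(V) = (12 - 10*V**2)*V = V*(12 - 10*V**2))
(O(220, 3) + 471379)*(45370 + A(-274)) = ((428 + 607*3) + 471379)*(45370 + (-10*(-274)**3 + 12*(-274))) = ((428 + 1821) + 471379)*(45370 + (-10*(-20570824) - 3288)) = (2249 + 471379)*(45370 + (205708240 - 3288)) = 473628*(45370 + 205704952) = 473628*205750322 = 97449113508216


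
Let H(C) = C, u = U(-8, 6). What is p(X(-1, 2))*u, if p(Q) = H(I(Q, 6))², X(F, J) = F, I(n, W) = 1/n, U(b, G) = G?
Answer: 6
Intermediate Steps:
u = 6
p(Q) = Q⁻² (p(Q) = (1/Q)² = Q⁻²)
p(X(-1, 2))*u = 6/(-1)² = 1*6 = 6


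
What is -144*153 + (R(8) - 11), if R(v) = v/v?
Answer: -22042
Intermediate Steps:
R(v) = 1
-144*153 + (R(8) - 11) = -144*153 + (1 - 11) = -22032 - 10 = -22042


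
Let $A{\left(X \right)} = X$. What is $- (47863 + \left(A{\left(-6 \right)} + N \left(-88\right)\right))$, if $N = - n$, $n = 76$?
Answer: $-54545$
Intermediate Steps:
$N = -76$ ($N = \left(-1\right) 76 = -76$)
$- (47863 + \left(A{\left(-6 \right)} + N \left(-88\right)\right)) = - (47863 - -6682) = - (47863 + \left(-6 + 6688\right)) = - (47863 + 6682) = \left(-1\right) 54545 = -54545$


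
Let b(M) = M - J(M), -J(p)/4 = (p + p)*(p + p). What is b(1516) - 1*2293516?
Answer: 34480096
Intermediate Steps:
J(p) = -16*p² (J(p) = -4*(p + p)*(p + p) = -4*2*p*2*p = -16*p²)
b(M) = M + 16*M² (b(M) = M - (-16)*M² = M + 16*M²)
b(1516) - 1*2293516 = 1516*(1 + 16*1516) - 1*2293516 = 1516*(1 + 24256) - 2293516 = 1516*24257 - 2293516 = 36773612 - 2293516 = 34480096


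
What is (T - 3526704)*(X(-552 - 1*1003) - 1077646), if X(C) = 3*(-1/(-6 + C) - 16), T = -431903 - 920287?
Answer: 8207667413233914/1561 ≈ 5.2580e+12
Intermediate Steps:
T = -1352190
X(C) = -48 - 3/(-6 + C) (X(C) = 3*(-16 - 1/(-6 + C)) = -48 - 3/(-6 + C))
(T - 3526704)*(X(-552 - 1*1003) - 1077646) = (-1352190 - 3526704)*(3*(95 - 16*(-552 - 1*1003))/(-6 + (-552 - 1*1003)) - 1077646) = -4878894*(3*(95 - 16*(-552 - 1003))/(-6 + (-552 - 1003)) - 1077646) = -4878894*(3*(95 - 16*(-1555))/(-6 - 1555) - 1077646) = -4878894*(3*(95 + 24880)/(-1561) - 1077646) = -4878894*(3*(-1/1561)*24975 - 1077646) = -4878894*(-74925/1561 - 1077646) = -4878894*(-1682280331/1561) = 8207667413233914/1561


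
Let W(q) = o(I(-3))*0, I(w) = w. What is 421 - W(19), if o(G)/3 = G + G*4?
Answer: 421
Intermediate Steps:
o(G) = 15*G (o(G) = 3*(G + G*4) = 3*(G + 4*G) = 3*(5*G) = 15*G)
W(q) = 0 (W(q) = (15*(-3))*0 = -45*0 = 0)
421 - W(19) = 421 - 1*0 = 421 + 0 = 421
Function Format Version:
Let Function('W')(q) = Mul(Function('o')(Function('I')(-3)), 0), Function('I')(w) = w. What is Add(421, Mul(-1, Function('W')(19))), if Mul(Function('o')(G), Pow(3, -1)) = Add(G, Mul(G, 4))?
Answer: 421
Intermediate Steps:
Function('o')(G) = Mul(15, G) (Function('o')(G) = Mul(3, Add(G, Mul(G, 4))) = Mul(3, Add(G, Mul(4, G))) = Mul(3, Mul(5, G)) = Mul(15, G))
Function('W')(q) = 0 (Function('W')(q) = Mul(Mul(15, -3), 0) = Mul(-45, 0) = 0)
Add(421, Mul(-1, Function('W')(19))) = Add(421, Mul(-1, 0)) = Add(421, 0) = 421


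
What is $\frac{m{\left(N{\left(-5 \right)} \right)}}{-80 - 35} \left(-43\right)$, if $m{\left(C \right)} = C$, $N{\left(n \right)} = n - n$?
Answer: $0$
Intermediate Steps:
$N{\left(n \right)} = 0$
$\frac{m{\left(N{\left(-5 \right)} \right)}}{-80 - 35} \left(-43\right) = \frac{1}{-80 - 35} \cdot 0 \left(-43\right) = \frac{1}{-115} \cdot 0 \left(-43\right) = \left(- \frac{1}{115}\right) 0 \left(-43\right) = 0 \left(-43\right) = 0$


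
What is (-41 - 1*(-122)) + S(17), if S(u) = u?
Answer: 98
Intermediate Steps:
(-41 - 1*(-122)) + S(17) = (-41 - 1*(-122)) + 17 = (-41 + 122) + 17 = 81 + 17 = 98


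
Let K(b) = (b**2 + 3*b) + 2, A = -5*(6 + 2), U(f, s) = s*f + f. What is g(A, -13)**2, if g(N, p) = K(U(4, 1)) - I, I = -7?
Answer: 9409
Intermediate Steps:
U(f, s) = f + f*s (U(f, s) = f*s + f = f + f*s)
A = -40 (A = -5*8 = -40)
K(b) = 2 + b**2 + 3*b
g(N, p) = 97 (g(N, p) = (2 + (4*(1 + 1))**2 + 3*(4*(1 + 1))) - 1*(-7) = (2 + (4*2)**2 + 3*(4*2)) + 7 = (2 + 8**2 + 3*8) + 7 = (2 + 64 + 24) + 7 = 90 + 7 = 97)
g(A, -13)**2 = 97**2 = 9409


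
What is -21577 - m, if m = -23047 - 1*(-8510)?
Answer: -7040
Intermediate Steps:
m = -14537 (m = -23047 + 8510 = -14537)
-21577 - m = -21577 - 1*(-14537) = -21577 + 14537 = -7040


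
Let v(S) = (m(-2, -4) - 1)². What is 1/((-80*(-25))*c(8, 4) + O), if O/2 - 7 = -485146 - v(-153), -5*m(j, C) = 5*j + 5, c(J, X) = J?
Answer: -1/954278 ≈ -1.0479e-6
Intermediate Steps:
m(j, C) = -1 - j (m(j, C) = -(5*j + 5)/5 = -(5 + 5*j)/5 = -1 - j)
v(S) = 0 (v(S) = ((-1 - 1*(-2)) - 1)² = ((-1 + 2) - 1)² = (1 - 1)² = 0² = 0)
O = -970278 (O = 14 + 2*(-485146 - 1*0) = 14 + 2*(-485146 + 0) = 14 + 2*(-485146) = 14 - 970292 = -970278)
1/((-80*(-25))*c(8, 4) + O) = 1/(-80*(-25)*8 - 970278) = 1/(2000*8 - 970278) = 1/(16000 - 970278) = 1/(-954278) = -1/954278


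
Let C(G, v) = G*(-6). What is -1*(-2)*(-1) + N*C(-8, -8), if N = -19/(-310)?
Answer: 146/155 ≈ 0.94194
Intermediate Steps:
C(G, v) = -6*G
N = 19/310 (N = -19*(-1/310) = 19/310 ≈ 0.061290)
-1*(-2)*(-1) + N*C(-8, -8) = -1*(-2)*(-1) + 19*(-6*(-8))/310 = 2*(-1) + (19/310)*48 = -2 + 456/155 = 146/155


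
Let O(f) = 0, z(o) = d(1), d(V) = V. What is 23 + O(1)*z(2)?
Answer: 23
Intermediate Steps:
z(o) = 1
23 + O(1)*z(2) = 23 + 0*1 = 23 + 0 = 23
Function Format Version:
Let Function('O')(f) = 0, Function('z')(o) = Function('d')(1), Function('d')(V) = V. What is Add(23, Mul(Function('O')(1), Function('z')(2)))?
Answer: 23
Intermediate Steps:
Function('z')(o) = 1
Add(23, Mul(Function('O')(1), Function('z')(2))) = Add(23, Mul(0, 1)) = Add(23, 0) = 23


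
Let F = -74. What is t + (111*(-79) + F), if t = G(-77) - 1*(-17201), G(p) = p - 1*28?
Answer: 8253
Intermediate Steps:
G(p) = -28 + p (G(p) = p - 28 = -28 + p)
t = 17096 (t = (-28 - 77) - 1*(-17201) = -105 + 17201 = 17096)
t + (111*(-79) + F) = 17096 + (111*(-79) - 74) = 17096 + (-8769 - 74) = 17096 - 8843 = 8253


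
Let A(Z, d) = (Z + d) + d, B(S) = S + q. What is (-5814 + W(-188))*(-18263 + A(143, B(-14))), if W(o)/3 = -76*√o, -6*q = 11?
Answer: 105533790 + 8277160*I*√47 ≈ 1.0553e+8 + 5.6745e+7*I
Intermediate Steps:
q = -11/6 (q = -⅙*11 = -11/6 ≈ -1.8333)
B(S) = -11/6 + S (B(S) = S - 11/6 = -11/6 + S)
A(Z, d) = Z + 2*d
W(o) = -228*√o (W(o) = 3*(-76*√o) = -228*√o)
(-5814 + W(-188))*(-18263 + A(143, B(-14))) = (-5814 - 456*I*√47)*(-18263 + (143 + 2*(-11/6 - 14))) = (-5814 - 456*I*√47)*(-18263 + (143 + 2*(-95/6))) = (-5814 - 456*I*√47)*(-18263 + (143 - 95/3)) = (-5814 - 456*I*√47)*(-18263 + 334/3) = (-5814 - 456*I*√47)*(-54455/3) = 105533790 + 8277160*I*√47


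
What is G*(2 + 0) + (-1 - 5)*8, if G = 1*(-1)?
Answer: -50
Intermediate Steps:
G = -1
G*(2 + 0) + (-1 - 5)*8 = -(2 + 0) + (-1 - 5)*8 = -1*2 - 6*8 = -2 - 48 = -50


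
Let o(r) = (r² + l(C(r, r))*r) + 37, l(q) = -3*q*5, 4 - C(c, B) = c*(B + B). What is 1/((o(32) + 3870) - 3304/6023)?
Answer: 6023/5938981869 ≈ 1.0141e-6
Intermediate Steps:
C(c, B) = 4 - 2*B*c (C(c, B) = 4 - c*(B + B) = 4 - c*2*B = 4 - 2*B*c)
l(q) = -15*q
o(r) = 37 + r² + r*(-60 + 30*r²) (o(r) = (r² + (-15*(4 - 2*r*r))*r) + 37 = (r² + (-15*(4 - 2*r²))*r) + 37 = (r² + (-60 + 30*r²)*r) + 37 = (r² + r*(-60 + 30*r²)) + 37 = 37 + r² + r*(-60 + 30*r²))
1/((o(32) + 3870) - 3304/6023) = 1/(((37 + 32² + 30*32*(-2 + 32²)) + 3870) - 3304/6023) = 1/(((37 + 1024 + 30*32*(-2 + 1024)) + 3870) - 3304*1/6023) = 1/(((37 + 1024 + 30*32*1022) + 3870) - 3304/6023) = 1/(((37 + 1024 + 981120) + 3870) - 3304/6023) = 1/((982181 + 3870) - 3304/6023) = 1/(986051 - 3304/6023) = 1/(5938981869/6023) = 6023/5938981869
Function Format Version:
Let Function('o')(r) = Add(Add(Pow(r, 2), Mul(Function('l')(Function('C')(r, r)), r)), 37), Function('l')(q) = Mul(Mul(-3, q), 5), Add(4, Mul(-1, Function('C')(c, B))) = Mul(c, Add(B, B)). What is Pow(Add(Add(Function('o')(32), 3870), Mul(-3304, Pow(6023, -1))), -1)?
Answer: Rational(6023, 5938981869) ≈ 1.0141e-6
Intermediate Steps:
Function('C')(c, B) = Add(4, Mul(-2, B, c)) (Function('C')(c, B) = Add(4, Mul(-1, Mul(c, Add(B, B)))) = Add(4, Mul(-1, Mul(c, Mul(2, B)))) = Add(4, Mul(-1, Mul(2, B, c))) = Add(4, Mul(-2, B, c)))
Function('l')(q) = Mul(-15, q)
Function('o')(r) = Add(37, Pow(r, 2), Mul(r, Add(-60, Mul(30, Pow(r, 2))))) (Function('o')(r) = Add(Add(Pow(r, 2), Mul(Mul(-15, Add(4, Mul(-2, r, r))), r)), 37) = Add(Add(Pow(r, 2), Mul(Mul(-15, Add(4, Mul(-2, Pow(r, 2)))), r)), 37) = Add(Add(Pow(r, 2), Mul(Add(-60, Mul(30, Pow(r, 2))), r)), 37) = Add(Add(Pow(r, 2), Mul(r, Add(-60, Mul(30, Pow(r, 2))))), 37) = Add(37, Pow(r, 2), Mul(r, Add(-60, Mul(30, Pow(r, 2))))))
Pow(Add(Add(Function('o')(32), 3870), Mul(-3304, Pow(6023, -1))), -1) = Pow(Add(Add(Add(37, Pow(32, 2), Mul(30, 32, Add(-2, Pow(32, 2)))), 3870), Mul(-3304, Pow(6023, -1))), -1) = Pow(Add(Add(Add(37, 1024, Mul(30, 32, Add(-2, 1024))), 3870), Mul(-3304, Rational(1, 6023))), -1) = Pow(Add(Add(Add(37, 1024, Mul(30, 32, 1022)), 3870), Rational(-3304, 6023)), -1) = Pow(Add(Add(Add(37, 1024, 981120), 3870), Rational(-3304, 6023)), -1) = Pow(Add(Add(982181, 3870), Rational(-3304, 6023)), -1) = Pow(Add(986051, Rational(-3304, 6023)), -1) = Pow(Rational(5938981869, 6023), -1) = Rational(6023, 5938981869)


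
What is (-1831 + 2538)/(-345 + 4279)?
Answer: 101/562 ≈ 0.17972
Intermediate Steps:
(-1831 + 2538)/(-345 + 4279) = 707/3934 = 707*(1/3934) = 101/562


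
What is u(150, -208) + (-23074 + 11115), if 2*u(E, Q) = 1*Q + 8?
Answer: -12059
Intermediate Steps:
u(E, Q) = 4 + Q/2 (u(E, Q) = (1*Q + 8)/2 = (Q + 8)/2 = (8 + Q)/2 = 4 + Q/2)
u(150, -208) + (-23074 + 11115) = (4 + (½)*(-208)) + (-23074 + 11115) = (4 - 104) - 11959 = -100 - 11959 = -12059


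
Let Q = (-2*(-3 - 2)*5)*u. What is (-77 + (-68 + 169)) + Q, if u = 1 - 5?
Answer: -176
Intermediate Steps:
u = -4
Q = -200 (Q = -2*(-3 - 2)*5*(-4) = -(-10)*5*(-4) = -2*(-25)*(-4) = 50*(-4) = -200)
(-77 + (-68 + 169)) + Q = (-77 + (-68 + 169)) - 200 = (-77 + 101) - 200 = 24 - 200 = -176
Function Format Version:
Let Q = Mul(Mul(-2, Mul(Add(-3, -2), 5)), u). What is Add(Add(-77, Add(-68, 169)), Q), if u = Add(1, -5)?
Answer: -176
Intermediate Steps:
u = -4
Q = -200 (Q = Mul(Mul(-2, Mul(Add(-3, -2), 5)), -4) = Mul(Mul(-2, Mul(-5, 5)), -4) = Mul(Mul(-2, -25), -4) = Mul(50, -4) = -200)
Add(Add(-77, Add(-68, 169)), Q) = Add(Add(-77, Add(-68, 169)), -200) = Add(Add(-77, 101), -200) = Add(24, -200) = -176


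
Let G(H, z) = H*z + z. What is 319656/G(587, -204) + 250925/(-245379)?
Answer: -1507442017/408801414 ≈ -3.6875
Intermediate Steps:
G(H, z) = z + H*z
319656/G(587, -204) + 250925/(-245379) = 319656/((-204*(1 + 587))) + 250925/(-245379) = 319656/((-204*588)) + 250925*(-1/245379) = 319656/(-119952) - 250925/245379 = 319656*(-1/119952) - 250925/245379 = -13319/4998 - 250925/245379 = -1507442017/408801414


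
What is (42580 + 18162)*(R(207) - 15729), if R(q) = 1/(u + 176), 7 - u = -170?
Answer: -337259993312/353 ≈ -9.5541e+8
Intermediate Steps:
u = 177 (u = 7 - 1*(-170) = 7 + 170 = 177)
R(q) = 1/353 (R(q) = 1/(177 + 176) = 1/353)
(42580 + 18162)*(R(207) - 15729) = (42580 + 18162)*(1/353 - 15729) = 60742*(-5552336/353) = -337259993312/353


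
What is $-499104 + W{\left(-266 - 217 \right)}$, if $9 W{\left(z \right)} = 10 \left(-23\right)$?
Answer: $- \frac{4492166}{9} \approx -4.9913 \cdot 10^{5}$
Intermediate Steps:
$W{\left(z \right)} = - \frac{230}{9}$ ($W{\left(z \right)} = \frac{10 \left(-23\right)}{9} = \frac{1}{9} \left(-230\right) = - \frac{230}{9}$)
$-499104 + W{\left(-266 - 217 \right)} = -499104 - \frac{230}{9} = - \frac{4492166}{9}$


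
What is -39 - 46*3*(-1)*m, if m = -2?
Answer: -315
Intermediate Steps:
-39 - 46*3*(-1)*m = -39 - 46*3*(-1)*(-2) = -39 - (-138)*(-2) = -39 - 46*6 = -39 - 276 = -315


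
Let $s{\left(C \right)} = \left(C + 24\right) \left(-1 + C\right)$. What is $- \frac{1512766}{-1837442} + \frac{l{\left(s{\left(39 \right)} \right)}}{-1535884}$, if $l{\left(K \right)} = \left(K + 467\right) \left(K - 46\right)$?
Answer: $- \frac{1252477341554}{352762221091} \approx -3.5505$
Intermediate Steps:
$s{\left(C \right)} = \left(-1 + C\right) \left(24 + C\right)$ ($s{\left(C \right)} = \left(24 + C\right) \left(-1 + C\right) = \left(-1 + C\right) \left(24 + C\right)$)
$l{\left(K \right)} = \left(-46 + K\right) \left(467 + K\right)$ ($l{\left(K \right)} = \left(467 + K\right) \left(-46 + K\right) = \left(-46 + K\right) \left(467 + K\right)$)
$- \frac{1512766}{-1837442} + \frac{l{\left(s{\left(39 \right)} \right)}}{-1535884} = - \frac{1512766}{-1837442} + \frac{-21482 + \left(-24 + 39^{2} + 23 \cdot 39\right)^{2} + 421 \left(-24 + 39^{2} + 23 \cdot 39\right)}{-1535884} = \left(-1512766\right) \left(- \frac{1}{1837442}\right) + \left(-21482 + \left(-24 + 1521 + 897\right)^{2} + 421 \left(-24 + 1521 + 897\right)\right) \left(- \frac{1}{1535884}\right) = \frac{756383}{918721} + \left(-21482 + 2394^{2} + 421 \cdot 2394\right) \left(- \frac{1}{1535884}\right) = \frac{756383}{918721} + \left(-21482 + 5731236 + 1007874\right) \left(- \frac{1}{1535884}\right) = \frac{756383}{918721} + 6717628 \left(- \frac{1}{1535884}\right) = \frac{756383}{918721} - \frac{1679407}{383971} = - \frac{1252477341554}{352762221091}$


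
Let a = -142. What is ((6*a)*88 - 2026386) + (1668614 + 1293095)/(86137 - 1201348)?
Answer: -2343464979091/1115211 ≈ -2.1014e+6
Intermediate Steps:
((6*a)*88 - 2026386) + (1668614 + 1293095)/(86137 - 1201348) = ((6*(-142))*88 - 2026386) + (1668614 + 1293095)/(86137 - 1201348) = (-852*88 - 2026386) + 2961709/(-1115211) = (-74976 - 2026386) + 2961709*(-1/1115211) = -2101362 - 2961709/1115211 = -2343464979091/1115211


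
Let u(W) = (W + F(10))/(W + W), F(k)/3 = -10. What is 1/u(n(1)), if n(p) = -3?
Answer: 2/11 ≈ 0.18182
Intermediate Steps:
F(k) = -30 (F(k) = 3*(-10) = -30)
u(W) = (-30 + W)/(2*W) (u(W) = (W - 30)/(W + W) = (-30 + W)/((2*W)) = (-30 + W)*(1/(2*W)) = (-30 + W)/(2*W))
1/u(n(1)) = 1/((½)*(-30 - 3)/(-3)) = 1/((½)*(-⅓)*(-33)) = 1/(11/2) = 2/11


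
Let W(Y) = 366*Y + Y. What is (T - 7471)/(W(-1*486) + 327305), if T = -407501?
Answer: -414972/148943 ≈ -2.7861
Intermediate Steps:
W(Y) = 367*Y
(T - 7471)/(W(-1*486) + 327305) = (-407501 - 7471)/(367*(-1*486) + 327305) = -414972/(367*(-486) + 327305) = -414972/(-178362 + 327305) = -414972/148943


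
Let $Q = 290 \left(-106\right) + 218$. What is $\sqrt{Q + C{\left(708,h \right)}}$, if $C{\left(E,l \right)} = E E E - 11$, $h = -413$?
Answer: $\sqrt{354864379} \approx 18838.0$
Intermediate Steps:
$C{\left(E,l \right)} = -11 + E^{3}$ ($C{\left(E,l \right)} = E E^{2} - 11 = E^{3} - 11 = -11 + E^{3}$)
$Q = -30522$ ($Q = -30740 + 218 = -30522$)
$\sqrt{Q + C{\left(708,h \right)}} = \sqrt{-30522 - \left(11 - 708^{3}\right)} = \sqrt{-30522 + \left(-11 + 354894912\right)} = \sqrt{-30522 + 354894901} = \sqrt{354864379}$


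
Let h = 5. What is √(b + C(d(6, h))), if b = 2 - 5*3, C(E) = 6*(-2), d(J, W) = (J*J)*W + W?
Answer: 5*I ≈ 5.0*I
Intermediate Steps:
d(J, W) = W + W*J² (d(J, W) = J²*W + W = W*J² + W = W + W*J²)
C(E) = -12
b = -13 (b = 2 - 15 = -13)
√(b + C(d(6, h))) = √(-13 - 12) = √(-25) = 5*I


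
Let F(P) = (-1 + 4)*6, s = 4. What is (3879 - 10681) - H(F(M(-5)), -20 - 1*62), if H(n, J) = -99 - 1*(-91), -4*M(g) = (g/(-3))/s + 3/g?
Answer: -6794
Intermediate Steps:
M(g) = -3/(4*g) + g/48 (M(g) = -((g/(-3))/4 + 3/g)/4 = -((g*(-⅓))*(¼) + 3/g)/4 = -(-g/3*(¼) + 3/g)/4 = -(-g/12 + 3/g)/4 = -(3/g - g/12)/4 = -3/(4*g) + g/48)
F(P) = 18 (F(P) = 3*6 = 18)
H(n, J) = -8 (H(n, J) = -99 + 91 = -8)
(3879 - 10681) - H(F(M(-5)), -20 - 1*62) = (3879 - 10681) - 1*(-8) = -6802 + 8 = -6794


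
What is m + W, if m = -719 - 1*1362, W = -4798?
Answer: -6879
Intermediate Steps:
m = -2081 (m = -719 - 1362 = -2081)
m + W = -2081 - 4798 = -6879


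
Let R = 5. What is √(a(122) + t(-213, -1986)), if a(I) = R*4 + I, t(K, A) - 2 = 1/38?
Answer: √207974/38 ≈ 12.001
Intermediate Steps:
t(K, A) = 77/38 (t(K, A) = 2 + 1/38 = 77/38)
a(I) = 20 + I (a(I) = 5*4 + I = 20 + I)
√(a(122) + t(-213, -1986)) = √((20 + 122) + 77/38) = √(142 + 77/38) = √(5473/38) = √207974/38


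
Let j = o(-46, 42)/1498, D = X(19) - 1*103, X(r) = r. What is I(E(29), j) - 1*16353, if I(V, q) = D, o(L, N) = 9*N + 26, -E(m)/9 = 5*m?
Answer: -16437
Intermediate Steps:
E(m) = -45*m
o(L, N) = 26 + 9*N
D = -84 (D = 19 - 1*103 = 19 - 103 = -84)
j = 202/749 (j = (26 + 9*42)/1498 = (26 + 378)*(1/1498) = 404*(1/1498) = 202/749 ≈ 0.26969)
I(V, q) = -84
I(E(29), j) - 1*16353 = -84 - 1*16353 = -84 - 16353 = -16437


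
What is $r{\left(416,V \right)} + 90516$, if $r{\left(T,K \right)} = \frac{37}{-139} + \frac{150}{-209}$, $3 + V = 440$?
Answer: $\frac{2629551733}{29051} \approx 90515.0$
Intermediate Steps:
$V = 437$ ($V = -3 + 440 = 437$)
$r{\left(T,K \right)} = - \frac{28583}{29051}$ ($r{\left(T,K \right)} = 37 \left(- \frac{1}{139}\right) + 150 \left(- \frac{1}{209}\right) = - \frac{37}{139} - \frac{150}{209} = - \frac{28583}{29051}$)
$r{\left(416,V \right)} + 90516 = - \frac{28583}{29051} + 90516 = \frac{2629551733}{29051}$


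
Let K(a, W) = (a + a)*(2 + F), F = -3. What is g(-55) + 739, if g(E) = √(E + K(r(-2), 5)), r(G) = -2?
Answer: 739 + I*√51 ≈ 739.0 + 7.1414*I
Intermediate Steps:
K(a, W) = -2*a (K(a, W) = (a + a)*(2 - 3) = (2*a)*(-1) = -2*a)
g(E) = √(4 + E) (g(E) = √(E - 2*(-2)) = √(E + 4) = √(4 + E))
g(-55) + 739 = √(4 - 55) + 739 = √(-51) + 739 = I*√51 + 739 = 739 + I*√51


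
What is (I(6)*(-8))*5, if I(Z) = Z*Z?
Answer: -1440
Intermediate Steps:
I(Z) = Z**2
(I(6)*(-8))*5 = (6**2*(-8))*5 = (36*(-8))*5 = -288*5 = -1440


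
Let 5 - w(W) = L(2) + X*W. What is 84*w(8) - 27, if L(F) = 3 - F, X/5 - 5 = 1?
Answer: -19851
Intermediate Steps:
X = 30 (X = 25 + 5*1 = 25 + 5 = 30)
w(W) = 4 - 30*W (w(W) = 5 - ((3 - 1*2) + 30*W) = 5 - ((3 - 2) + 30*W) = 5 - (1 + 30*W) = 5 + (-1 - 30*W) = 4 - 30*W)
84*w(8) - 27 = 84*(4 - 30*8) - 27 = 84*(4 - 240) - 27 = 84*(-236) - 27 = -19824 - 27 = -19851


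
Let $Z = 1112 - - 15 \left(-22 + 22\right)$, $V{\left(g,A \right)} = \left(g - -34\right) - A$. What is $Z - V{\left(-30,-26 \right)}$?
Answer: $1082$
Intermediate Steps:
$V{\left(g,A \right)} = 34 + g - A$ ($V{\left(g,A \right)} = \left(g + 34\right) - A = \left(34 + g\right) - A = 34 + g - A$)
$Z = 1112$ ($Z = 1112 - \left(-15\right) 0 = 1112 - 0 = 1112 + 0 = 1112$)
$Z - V{\left(-30,-26 \right)} = 1112 - \left(34 - 30 - -26\right) = 1112 - \left(34 - 30 + 26\right) = 1112 - 30 = 1082$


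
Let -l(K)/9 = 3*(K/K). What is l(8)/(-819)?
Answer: 3/91 ≈ 0.032967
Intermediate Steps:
l(K) = -27 (l(K) = -27*K/K = -27)
l(8)/(-819) = -27/(-819) = -1/819*(-27) = 3/91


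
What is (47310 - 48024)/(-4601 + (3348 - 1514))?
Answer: 714/2767 ≈ 0.25804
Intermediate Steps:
(47310 - 48024)/(-4601 + (3348 - 1514)) = -714/(-4601 + 1834) = -714/(-2767) = -714*(-1/2767) = 714/2767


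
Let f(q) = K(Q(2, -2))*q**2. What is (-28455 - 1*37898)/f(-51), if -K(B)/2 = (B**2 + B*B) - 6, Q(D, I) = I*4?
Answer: 66353/634644 ≈ 0.10455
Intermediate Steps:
Q(D, I) = 4*I
K(B) = 12 - 4*B**2 (K(B) = -2*((B**2 + B*B) - 6) = -2*((B**2 + B**2) - 6) = -2*(2*B**2 - 6) = -2*(-6 + 2*B**2) = 12 - 4*B**2)
f(q) = -244*q**2 (f(q) = (12 - 4*(4*(-2))**2)*q**2 = (12 - 4*(-8)**2)*q**2 = (12 - 4*64)*q**2 = (12 - 256)*q**2 = -244*q**2)
(-28455 - 1*37898)/f(-51) = (-28455 - 1*37898)/((-244*(-51)**2)) = (-28455 - 37898)/((-244*2601)) = -66353/(-634644) = -66353*(-1/634644) = 66353/634644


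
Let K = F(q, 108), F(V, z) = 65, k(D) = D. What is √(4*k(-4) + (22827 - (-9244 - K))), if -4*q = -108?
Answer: 2*√8030 ≈ 179.22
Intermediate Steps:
q = 27 (q = -¼*(-108) = 27)
K = 65
√(4*k(-4) + (22827 - (-9244 - K))) = √(4*(-4) + (22827 - (-9244 - 1*65))) = √(-16 + (22827 - (-9244 - 65))) = √(-16 + (22827 - 1*(-9309))) = √(-16 + (22827 + 9309)) = √(-16 + 32136) = √32120 = 2*√8030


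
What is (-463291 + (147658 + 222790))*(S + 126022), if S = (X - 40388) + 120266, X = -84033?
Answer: -11314497881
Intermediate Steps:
S = -4155 (S = (-84033 - 40388) + 120266 = -124421 + 120266 = -4155)
(-463291 + (147658 + 222790))*(S + 126022) = (-463291 + (147658 + 222790))*(-4155 + 126022) = (-463291 + 370448)*121867 = -92843*121867 = -11314497881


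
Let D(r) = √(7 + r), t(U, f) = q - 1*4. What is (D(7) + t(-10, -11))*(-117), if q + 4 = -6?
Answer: 1638 - 117*√14 ≈ 1200.2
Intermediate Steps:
q = -10 (q = -4 - 6 = -10)
t(U, f) = -14 (t(U, f) = -10 - 1*4 = -10 - 4 = -14)
(D(7) + t(-10, -11))*(-117) = (√(7 + 7) - 14)*(-117) = (√14 - 14)*(-117) = (-14 + √14)*(-117) = 1638 - 117*√14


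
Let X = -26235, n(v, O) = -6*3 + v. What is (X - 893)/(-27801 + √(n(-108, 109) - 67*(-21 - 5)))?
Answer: 754185528/772893985 + 108512*√101/772893985 ≈ 0.97721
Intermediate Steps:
n(v, O) = -18 + v
(X - 893)/(-27801 + √(n(-108, 109) - 67*(-21 - 5))) = (-26235 - 893)/(-27801 + √((-18 - 108) - 67*(-21 - 5))) = -27128/(-27801 + √(-126 - 67*(-26))) = -27128/(-27801 + √(-126 + 1742)) = -27128/(-27801 + √1616) = -27128/(-27801 + 4*√101)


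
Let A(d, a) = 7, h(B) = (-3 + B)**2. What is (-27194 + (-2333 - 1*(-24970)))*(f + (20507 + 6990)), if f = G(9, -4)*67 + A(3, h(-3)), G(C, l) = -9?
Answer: -122587857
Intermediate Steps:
f = -596 (f = -9*67 + 7 = -603 + 7 = -596)
(-27194 + (-2333 - 1*(-24970)))*(f + (20507 + 6990)) = (-27194 + (-2333 - 1*(-24970)))*(-596 + (20507 + 6990)) = (-27194 + (-2333 + 24970))*(-596 + 27497) = (-27194 + 22637)*26901 = -4557*26901 = -122587857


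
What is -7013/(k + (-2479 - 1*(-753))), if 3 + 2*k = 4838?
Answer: -14026/1383 ≈ -10.142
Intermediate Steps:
k = 4835/2 (k = -3/2 + (1/2)*4838 = -3/2 + 2419 = 4835/2 ≈ 2417.5)
-7013/(k + (-2479 - 1*(-753))) = -7013/(4835/2 + (-2479 - 1*(-753))) = -7013/(4835/2 + (-2479 + 753)) = -7013/(4835/2 - 1726) = -7013/1383/2 = -7013*2/1383 = -14026/1383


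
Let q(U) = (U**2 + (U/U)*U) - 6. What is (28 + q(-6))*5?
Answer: 260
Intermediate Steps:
q(U) = -6 + U + U**2 (q(U) = (U**2 + 1*U) - 6 = (U**2 + U) - 6 = (U + U**2) - 6 = -6 + U + U**2)
(28 + q(-6))*5 = (28 + (-6 - 6 + (-6)**2))*5 = (28 + (-6 - 6 + 36))*5 = (28 + 24)*5 = 52*5 = 260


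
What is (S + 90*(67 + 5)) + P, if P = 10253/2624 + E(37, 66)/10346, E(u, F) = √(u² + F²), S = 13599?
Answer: 52697549/2624 + 5*√229/10346 ≈ 20083.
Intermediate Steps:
E(u, F) = √(F² + u²)
P = 10253/2624 + 5*√229/10346 (P = 10253/2624 + √(66² + 37²)/10346 = 10253*(1/2624) + √(4356 + 1369)*(1/10346) = 10253/2624 + √5725*(1/10346) = 10253/2624 + (5*√229)*(1/10346) = 10253/2624 + 5*√229/10346 ≈ 3.9147)
(S + 90*(67 + 5)) + P = (13599 + 90*(67 + 5)) + (10253/2624 + 5*√229/10346) = (13599 + 90*72) + (10253/2624 + 5*√229/10346) = (13599 + 6480) + (10253/2624 + 5*√229/10346) = 20079 + (10253/2624 + 5*√229/10346) = 52697549/2624 + 5*√229/10346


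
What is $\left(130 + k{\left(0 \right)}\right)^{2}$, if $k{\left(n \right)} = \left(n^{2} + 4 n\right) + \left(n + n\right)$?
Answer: $16900$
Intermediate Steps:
$k{\left(n \right)} = n^{2} + 6 n$ ($k{\left(n \right)} = \left(n^{2} + 4 n\right) + 2 n = n^{2} + 6 n$)
$\left(130 + k{\left(0 \right)}\right)^{2} = \left(130 + 0 \left(6 + 0\right)\right)^{2} = \left(130 + 0 \cdot 6\right)^{2} = \left(130 + 0\right)^{2} = 130^{2} = 16900$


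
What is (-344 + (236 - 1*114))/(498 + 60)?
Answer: -37/93 ≈ -0.39785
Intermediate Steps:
(-344 + (236 - 1*114))/(498 + 60) = (-344 + (236 - 114))/558 = (-344 + 122)*(1/558) = -222*1/558 = -37/93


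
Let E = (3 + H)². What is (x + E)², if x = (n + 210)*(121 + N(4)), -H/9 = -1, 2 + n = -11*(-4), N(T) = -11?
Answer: 776402496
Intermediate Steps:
n = 42 (n = -2 - 11*(-4) = -2 + 44 = 42)
H = 9 (H = -9*(-1) = 9)
E = 144 (E = (3 + 9)² = 12² = 144)
x = 27720 (x = (42 + 210)*(121 - 11) = 252*110 = 27720)
(x + E)² = (27720 + 144)² = 27864² = 776402496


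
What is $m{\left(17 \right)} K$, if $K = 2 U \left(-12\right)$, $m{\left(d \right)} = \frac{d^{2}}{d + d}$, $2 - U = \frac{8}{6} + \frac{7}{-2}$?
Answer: $-850$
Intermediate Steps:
$U = \frac{25}{6}$ ($U = 2 - \left(\frac{8}{6} + \frac{7}{-2}\right) = 2 - \left(8 \cdot \frac{1}{6} + 7 \left(- \frac{1}{2}\right)\right) = 2 - \left(\frac{4}{3} - \frac{7}{2}\right) = 2 - - \frac{13}{6} = 2 + \frac{13}{6} = \frac{25}{6} \approx 4.1667$)
$m{\left(d \right)} = \frac{d}{2}$ ($m{\left(d \right)} = \frac{d^{2}}{2 d} = \frac{1}{2 d} d^{2} = \frac{d}{2}$)
$K = -100$ ($K = 2 \cdot \frac{25}{6} \left(-12\right) = \frac{25}{3} \left(-12\right) = -100$)
$m{\left(17 \right)} K = \frac{1}{2} \cdot 17 \left(-100\right) = \frac{17}{2} \left(-100\right) = -850$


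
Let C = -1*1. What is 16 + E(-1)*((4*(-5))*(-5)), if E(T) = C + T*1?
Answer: -184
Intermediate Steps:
C = -1
E(T) = -1 + T (E(T) = -1 + T*1 = -1 + T)
16 + E(-1)*((4*(-5))*(-5)) = 16 + (-1 - 1)*((4*(-5))*(-5)) = 16 - (-40)*(-5) = 16 - 2*100 = 16 - 200 = -184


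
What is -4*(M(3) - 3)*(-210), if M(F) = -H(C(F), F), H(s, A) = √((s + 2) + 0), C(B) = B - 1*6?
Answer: -2520 - 840*I ≈ -2520.0 - 840.0*I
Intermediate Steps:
C(B) = -6 + B (C(B) = B - 6 = -6 + B)
H(s, A) = √(2 + s) (H(s, A) = √((2 + s) + 0) = √(2 + s))
M(F) = -√(-4 + F) (M(F) = -√(2 + (-6 + F)) = -√(-4 + F))
-4*(M(3) - 3)*(-210) = -4*(-√(-4 + 3) - 3)*(-210) = -4*(-√(-1) - 3)*(-210) = -4*(-I - 3)*(-210) = -4*(-3 - I)*(-210) = (12 + 4*I)*(-210) = -2520 - 840*I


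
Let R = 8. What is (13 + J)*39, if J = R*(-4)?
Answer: -741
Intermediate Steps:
J = -32 (J = 8*(-4) = -32)
(13 + J)*39 = (13 - 32)*39 = -19*39 = -741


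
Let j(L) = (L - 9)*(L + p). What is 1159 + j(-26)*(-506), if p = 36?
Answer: 178259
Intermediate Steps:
j(L) = (-9 + L)*(36 + L) (j(L) = (L - 9)*(L + 36) = (-9 + L)*(36 + L))
1159 + j(-26)*(-506) = 1159 + (-324 + (-26)² + 27*(-26))*(-506) = 1159 + (-324 + 676 - 702)*(-506) = 1159 - 350*(-506) = 1159 + 177100 = 178259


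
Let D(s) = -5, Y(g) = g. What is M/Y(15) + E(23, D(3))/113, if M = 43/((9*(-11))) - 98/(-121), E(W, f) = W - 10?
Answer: 258572/1845855 ≈ 0.14008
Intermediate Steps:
E(W, f) = -10 + W
M = 409/1089 (M = 43/(-99) - 98*(-1/121) = 43*(-1/99) + 98/121 = -43/99 + 98/121 = 409/1089 ≈ 0.37557)
M/Y(15) + E(23, D(3))/113 = (409/1089)/15 + (-10 + 23)/113 = (409/1089)*(1/15) + 13*(1/113) = 409/16335 + 13/113 = 258572/1845855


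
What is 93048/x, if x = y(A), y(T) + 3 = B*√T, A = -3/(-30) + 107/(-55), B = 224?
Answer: -15352920/5093359 - 10421376*I*√22330/5093359 ≈ -3.0143 - 305.75*I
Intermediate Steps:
A = -203/110 (A = -3*(-1/30) + 107*(-1/55) = ⅒ - 107/55 = -203/110 ≈ -1.8455)
y(T) = -3 + 224*√T
x = -3 + 112*I*√22330/55 (x = -3 + 224*√(-203/110) = -3 + 224*(I*√22330/110) = -3 + 112*I*√22330/55 ≈ -3.0 + 304.3*I)
93048/x = 93048/(-3 + 112*I*√22330/55)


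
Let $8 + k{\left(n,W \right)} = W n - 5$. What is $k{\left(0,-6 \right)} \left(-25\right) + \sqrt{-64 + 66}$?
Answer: $325 + \sqrt{2} \approx 326.41$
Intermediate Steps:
$k{\left(n,W \right)} = -13 + W n$ ($k{\left(n,W \right)} = -8 + \left(W n - 5\right) = -8 + \left(-5 + W n\right) = -13 + W n$)
$k{\left(0,-6 \right)} \left(-25\right) + \sqrt{-64 + 66} = \left(-13 - 0\right) \left(-25\right) + \sqrt{-64 + 66} = \left(-13 + 0\right) \left(-25\right) + \sqrt{2} = \left(-13\right) \left(-25\right) + \sqrt{2} = 325 + \sqrt{2}$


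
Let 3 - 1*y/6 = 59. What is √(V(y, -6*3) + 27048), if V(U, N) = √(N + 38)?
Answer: √(27048 + 2*√5) ≈ 164.48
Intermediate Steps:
y = -336 (y = 18 - 6*59 = 18 - 354 = -336)
V(U, N) = √(38 + N)
√(V(y, -6*3) + 27048) = √(√(38 - 6*3) + 27048) = √(√(38 - 18) + 27048) = √(√20 + 27048) = √(2*√5 + 27048) = √(27048 + 2*√5)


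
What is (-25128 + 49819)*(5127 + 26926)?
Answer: 791420623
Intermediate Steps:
(-25128 + 49819)*(5127 + 26926) = 24691*32053 = 791420623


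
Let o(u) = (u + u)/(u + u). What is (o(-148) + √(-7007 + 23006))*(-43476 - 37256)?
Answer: -80732 - 80732*√15999 ≈ -1.0292e+7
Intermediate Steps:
o(u) = 1 (o(u) = (2*u)/((2*u)) = (2*u)*(1/(2*u)) = 1)
(o(-148) + √(-7007 + 23006))*(-43476 - 37256) = (1 + √(-7007 + 23006))*(-43476 - 37256) = (1 + √15999)*(-80732) = -80732 - 80732*√15999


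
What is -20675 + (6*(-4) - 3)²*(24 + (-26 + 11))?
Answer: -14114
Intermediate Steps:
-20675 + (6*(-4) - 3)²*(24 + (-26 + 11)) = -20675 + (-24 - 3)²*(24 - 15) = -20675 + (-27)²*9 = -20675 + 729*9 = -20675 + 6561 = -14114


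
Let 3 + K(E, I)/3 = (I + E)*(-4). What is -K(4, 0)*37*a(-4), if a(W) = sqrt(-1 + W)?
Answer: 2109*I*sqrt(5) ≈ 4715.9*I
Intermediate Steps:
K(E, I) = -9 - 12*E - 12*I (K(E, I) = -9 + 3*((I + E)*(-4)) = -9 + 3*((E + I)*(-4)) = -9 + 3*(-4*E - 4*I) = -9 + (-12*E - 12*I) = -9 - 12*E - 12*I)
-K(4, 0)*37*a(-4) = -(-9 - 12*4 - 12*0)*37*sqrt(-1 - 4) = -(-9 - 48 + 0)*37*sqrt(-5) = -(-57*37)*I*sqrt(5) = -(-2109)*I*sqrt(5) = 2109*I*sqrt(5)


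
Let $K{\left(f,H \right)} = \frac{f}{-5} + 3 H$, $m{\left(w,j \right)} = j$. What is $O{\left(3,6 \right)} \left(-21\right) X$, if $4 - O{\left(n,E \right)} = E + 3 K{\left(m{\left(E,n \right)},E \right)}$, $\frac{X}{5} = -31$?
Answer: $-176421$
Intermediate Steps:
$X = -155$ ($X = 5 \left(-31\right) = -155$)
$K{\left(f,H \right)} = 3 H - \frac{f}{5}$ ($K{\left(f,H \right)} = f \left(- \frac{1}{5}\right) + 3 H = - \frac{f}{5} + 3 H = 3 H - \frac{f}{5}$)
$O{\left(n,E \right)} = 4 - 10 E + \frac{3 n}{5}$ ($O{\left(n,E \right)} = 4 - \left(E + 3 \left(3 E - \frac{n}{5}\right)\right) = 4 - \left(E + \left(9 E - \frac{3 n}{5}\right)\right) = 4 - \left(10 E - \frac{3 n}{5}\right) = 4 - 10 E + \frac{3 n}{5}$)
$O{\left(3,6 \right)} \left(-21\right) X = \left(4 - 60 + \frac{3}{5} \cdot 3\right) \left(-21\right) \left(-155\right) = \left(4 - 60 + \frac{9}{5}\right) \left(-21\right) \left(-155\right) = \left(- \frac{271}{5}\right) \left(-21\right) \left(-155\right) = \frac{5691}{5} \left(-155\right) = -176421$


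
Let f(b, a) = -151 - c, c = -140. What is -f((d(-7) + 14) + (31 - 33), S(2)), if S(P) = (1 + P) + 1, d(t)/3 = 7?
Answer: 11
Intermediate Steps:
d(t) = 21 (d(t) = 3*7 = 21)
S(P) = 2 + P
f(b, a) = -11 (f(b, a) = -151 - 1*(-140) = -151 + 140 = -11)
-f((d(-7) + 14) + (31 - 33), S(2)) = -1*(-11) = 11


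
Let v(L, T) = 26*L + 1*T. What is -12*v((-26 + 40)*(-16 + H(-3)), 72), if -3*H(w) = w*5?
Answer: 47184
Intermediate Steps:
H(w) = -5*w/3 (H(w) = -w*5/3 = -5*w/3)
v(L, T) = T + 26*L (v(L, T) = 26*L + T = T + 26*L)
-12*v((-26 + 40)*(-16 + H(-3)), 72) = -12*(72 + 26*((-26 + 40)*(-16 - 5/3*(-3)))) = -12*(72 + 26*(14*(-16 + 5))) = -12*(72 + 26*(14*(-11))) = -12*(72 + 26*(-154)) = -12*(72 - 4004) = -12*(-3932) = 47184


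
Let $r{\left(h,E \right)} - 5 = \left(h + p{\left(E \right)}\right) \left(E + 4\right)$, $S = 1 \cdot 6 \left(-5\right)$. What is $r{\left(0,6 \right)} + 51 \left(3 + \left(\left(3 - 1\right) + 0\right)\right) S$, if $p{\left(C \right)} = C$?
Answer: $-7585$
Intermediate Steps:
$S = -30$ ($S = 6 \left(-5\right) = -30$)
$r{\left(h,E \right)} = 5 + \left(4 + E\right) \left(E + h\right)$ ($r{\left(h,E \right)} = 5 + \left(h + E\right) \left(E + 4\right) = 5 + \left(E + h\right) \left(4 + E\right) = 5 + \left(4 + E\right) \left(E + h\right)$)
$r{\left(0,6 \right)} + 51 \left(3 + \left(\left(3 - 1\right) + 0\right)\right) S = \left(5 + 6^{2} + 4 \cdot 6 + 4 \cdot 0 + 6 \cdot 0\right) + 51 \left(3 + \left(\left(3 - 1\right) + 0\right)\right) \left(-30\right) = \left(5 + 36 + 24 + 0 + 0\right) + 51 \left(3 + \left(2 + 0\right)\right) \left(-30\right) = 65 + 51 \left(3 + 2\right) \left(-30\right) = 65 + 51 \cdot 5 \left(-30\right) = 65 + 51 \left(-150\right) = 65 - 7650 = -7585$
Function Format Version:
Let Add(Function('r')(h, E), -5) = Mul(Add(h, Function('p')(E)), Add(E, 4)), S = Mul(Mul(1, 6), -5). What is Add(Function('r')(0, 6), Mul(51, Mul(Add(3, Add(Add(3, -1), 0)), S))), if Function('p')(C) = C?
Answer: -7585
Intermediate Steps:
S = -30 (S = Mul(6, -5) = -30)
Function('r')(h, E) = Add(5, Mul(Add(4, E), Add(E, h))) (Function('r')(h, E) = Add(5, Mul(Add(h, E), Add(E, 4))) = Add(5, Mul(Add(E, h), Add(4, E))) = Add(5, Mul(Add(4, E), Add(E, h))))
Add(Function('r')(0, 6), Mul(51, Mul(Add(3, Add(Add(3, -1), 0)), S))) = Add(Add(5, Pow(6, 2), Mul(4, 6), Mul(4, 0), Mul(6, 0)), Mul(51, Mul(Add(3, Add(Add(3, -1), 0)), -30))) = Add(Add(5, 36, 24, 0, 0), Mul(51, Mul(Add(3, Add(2, 0)), -30))) = Add(65, Mul(51, Mul(Add(3, 2), -30))) = Add(65, Mul(51, Mul(5, -30))) = Add(65, Mul(51, -150)) = Add(65, -7650) = -7585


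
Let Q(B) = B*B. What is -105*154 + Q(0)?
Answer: -16170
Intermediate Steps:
Q(B) = B**2
-105*154 + Q(0) = -105*154 + 0**2 = -16170 + 0 = -16170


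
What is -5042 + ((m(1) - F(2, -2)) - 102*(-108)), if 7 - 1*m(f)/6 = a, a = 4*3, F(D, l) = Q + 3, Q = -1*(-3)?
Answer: 5938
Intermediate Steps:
Q = 3
F(D, l) = 6 (F(D, l) = 3 + 3 = 6)
a = 12
m(f) = -30 (m(f) = 42 - 6*12 = 42 - 72 = -30)
-5042 + ((m(1) - F(2, -2)) - 102*(-108)) = -5042 + ((-30 - 1*6) - 102*(-108)) = -5042 + ((-30 - 6) + 11016) = -5042 + (-36 + 11016) = -5042 + 10980 = 5938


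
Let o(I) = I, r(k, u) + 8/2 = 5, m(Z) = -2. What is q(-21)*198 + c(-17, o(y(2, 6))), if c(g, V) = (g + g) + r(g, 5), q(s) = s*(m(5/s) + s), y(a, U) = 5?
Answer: 95601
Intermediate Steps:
r(k, u) = 1 (r(k, u) = -4 + 5 = 1)
q(s) = s*(-2 + s)
c(g, V) = 1 + 2*g (c(g, V) = (g + g) + 1 = 2*g + 1 = 1 + 2*g)
q(-21)*198 + c(-17, o(y(2, 6))) = -21*(-2 - 21)*198 + (1 + 2*(-17)) = -21*(-23)*198 + (1 - 34) = 483*198 - 33 = 95634 - 33 = 95601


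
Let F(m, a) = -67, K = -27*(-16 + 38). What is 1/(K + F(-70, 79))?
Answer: -1/661 ≈ -0.0015129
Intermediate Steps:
K = -594 (K = -27*22 = -594)
1/(K + F(-70, 79)) = 1/(-594 - 67) = 1/(-661) = -1/661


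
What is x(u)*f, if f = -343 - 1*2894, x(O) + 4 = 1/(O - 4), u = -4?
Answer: 106821/8 ≈ 13353.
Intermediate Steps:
x(O) = -4 + 1/(-4 + O) (x(O) = -4 + 1/(O - 4) = -4 + 1/(-4 + O))
f = -3237 (f = -343 - 2894 = -3237)
x(u)*f = ((17 - 4*(-4))/(-4 - 4))*(-3237) = ((17 + 16)/(-8))*(-3237) = -⅛*33*(-3237) = -33/8*(-3237) = 106821/8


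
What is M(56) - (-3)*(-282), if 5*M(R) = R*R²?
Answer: 171386/5 ≈ 34277.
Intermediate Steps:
M(R) = R³/5 (M(R) = (R*R²)/5 = R³/5)
M(56) - (-3)*(-282) = (⅕)*56³ - (-3)*(-282) = (⅕)*175616 - 1*846 = 175616/5 - 846 = 171386/5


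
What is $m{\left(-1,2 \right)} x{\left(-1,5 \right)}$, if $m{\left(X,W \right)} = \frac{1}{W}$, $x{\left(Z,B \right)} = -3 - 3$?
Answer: $-3$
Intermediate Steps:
$x{\left(Z,B \right)} = -6$ ($x{\left(Z,B \right)} = -3 - 3 = -6$)
$m{\left(-1,2 \right)} x{\left(-1,5 \right)} = \frac{1}{2} \left(-6\right) = -3$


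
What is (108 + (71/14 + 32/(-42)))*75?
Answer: 117925/14 ≈ 8423.2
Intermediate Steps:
(108 + (71/14 + 32/(-42)))*75 = (108 + (71*(1/14) + 32*(-1/42)))*75 = (108 + (71/14 - 16/21))*75 = (108 + 181/42)*75 = (4717/42)*75 = 117925/14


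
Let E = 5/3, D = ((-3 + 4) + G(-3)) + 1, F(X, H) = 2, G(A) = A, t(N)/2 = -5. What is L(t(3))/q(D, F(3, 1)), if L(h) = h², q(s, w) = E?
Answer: 60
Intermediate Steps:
t(N) = -10 (t(N) = 2*(-5) = -10)
D = -1 (D = ((-3 + 4) - 3) + 1 = (1 - 3) + 1 = -2 + 1 = -1)
E = 5/3 (E = 5*(⅓) = 5/3 ≈ 1.6667)
q(s, w) = 5/3
L(t(3))/q(D, F(3, 1)) = (-10)²/(5/3) = 100*(⅗) = 60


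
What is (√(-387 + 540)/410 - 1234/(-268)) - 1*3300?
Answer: -441583/134 + 3*√17/410 ≈ -3295.4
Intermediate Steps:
(√(-387 + 540)/410 - 1234/(-268)) - 1*3300 = (√153*(1/410) - 1234*(-1/268)) - 3300 = ((3*√17)*(1/410) + 617/134) - 3300 = (3*√17/410 + 617/134) - 3300 = (617/134 + 3*√17/410) - 3300 = -441583/134 + 3*√17/410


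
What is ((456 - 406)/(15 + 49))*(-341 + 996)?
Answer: 16375/32 ≈ 511.72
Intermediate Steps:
((456 - 406)/(15 + 49))*(-341 + 996) = (50/64)*655 = (50*(1/64))*655 = (25/32)*655 = 16375/32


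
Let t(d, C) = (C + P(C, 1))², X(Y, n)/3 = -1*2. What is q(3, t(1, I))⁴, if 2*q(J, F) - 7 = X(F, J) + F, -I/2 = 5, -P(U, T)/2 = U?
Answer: 104060401/16 ≈ 6.5038e+6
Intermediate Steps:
P(U, T) = -2*U
X(Y, n) = -6 (X(Y, n) = 3*(-1*2) = 3*(-2) = -6)
I = -10 (I = -2*5 = -10)
t(d, C) = C² (t(d, C) = (C - 2*C)² = (-C)² = C²)
q(J, F) = ½ + F/2 (q(J, F) = 7/2 + (-6 + F)/2 = 7/2 + (-3 + F/2) = ½ + F/2)
q(3, t(1, I))⁴ = (½ + (½)*(-10)²)⁴ = (½ + (½)*100)⁴ = (½ + 50)⁴ = (101/2)⁴ = 104060401/16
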